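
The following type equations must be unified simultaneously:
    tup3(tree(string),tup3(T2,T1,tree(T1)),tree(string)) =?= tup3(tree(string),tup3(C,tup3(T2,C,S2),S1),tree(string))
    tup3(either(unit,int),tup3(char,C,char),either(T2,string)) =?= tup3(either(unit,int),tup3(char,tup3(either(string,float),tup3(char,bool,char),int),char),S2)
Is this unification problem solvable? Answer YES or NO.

Decompose tup3/3: tree(string) =?= tree(string),  tup3(T2,T1,tree(T1)) =?= tup3(C,tup3(T2,C,S2),S1),  tree(string) =?= tree(string).
Delete trivial equation tree(string) =?= tree(string).
Decompose tup3/3: T2 =?= C,  T1 =?= tup3(T2,C,S2),  tree(T1) =?= S1.
Bind T2 := C; substituting into the 2 remaining equations that mention T2 gives: T1 =?= tup3(C,C,S2),  tup3(either(unit,int),tup3(char,C,char),either(C,string)) =?= tup3(either(unit,int),tup3(char,tup3(either(string,float),tup3(char,bool,char),int),char),S2).
Bind T1 := tup3(C,C,S2); substituting into the one remaining equation that mentions T1 gives: tree(tup3(C,C,S2)) =?= S1.
Bind S1 := tree(tup3(C,C,S2)); no other remaining equation mentions S1.
Delete trivial equation tree(string) =?= tree(string).
Decompose tup3/3: either(unit,int) =?= either(unit,int),  tup3(char,C,char) =?= tup3(char,tup3(either(string,float),tup3(char,bool,char),int),char),  either(C,string) =?= S2.
Delete trivial equation either(unit,int) =?= either(unit,int).
Decompose tup3/3: char =?= char,  C =?= tup3(either(string,float),tup3(char,bool,char),int),  char =?= char.
Delete trivial equation char =?= char.
Bind C := tup3(either(string,float),tup3(char,bool,char),int); substituting into the one remaining equation that mentions C gives: either(tup3(either(string,float),tup3(char,bool,char),int),string) =?= S2. Substituting into the earlier bindings gives T2 := tup3(either(string,float),tup3(char,bool,char),int), T1 := tup3(tup3(either(string,float),tup3(char,bool,char),int),tup3(either(string,float),tup3(char,bool,char),int),S2), S1 := tree(tup3(tup3(either(string,float),tup3(char,bool,char),int),tup3(either(string,float),tup3(char,bool,char),int),S2)).
Delete trivial equation char =?= char.
Bind S2 := either(tup3(either(string,float),tup3(char,bool,char),int),string). Substituting into the earlier bindings gives T1 := tup3(tup3(either(string,float),tup3(char,bool,char),int),tup3(either(string,float),tup3(char,bool,char),int),either(tup3(either(string,float),tup3(char,bool,char),int),string)), S1 := tree(tup3(tup3(either(string,float),tup3(char,bool,char),int),tup3(either(string,float),tup3(char,bool,char),int),either(tup3(either(string,float),tup3(char,bool,char),int),string))).
No equations remain and no clash or occurs-check failure arose, so a unifier exists.

YES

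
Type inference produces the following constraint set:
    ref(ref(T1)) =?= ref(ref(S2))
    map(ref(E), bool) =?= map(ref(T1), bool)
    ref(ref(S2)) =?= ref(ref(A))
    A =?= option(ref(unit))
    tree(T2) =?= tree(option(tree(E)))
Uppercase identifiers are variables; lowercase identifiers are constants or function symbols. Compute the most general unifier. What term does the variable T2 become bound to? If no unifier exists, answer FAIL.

option(tree(option(ref(unit))))

Decompose ref/1: ref(T1) =?= ref(S2).
Decompose ref/1: T1 =?= S2.
Bind T1 := S2; substituting into the one remaining equation that mentions T1 gives: map(ref(E), bool) =?= map(ref(S2), bool).
Decompose map/2: ref(E) =?= ref(S2),  bool =?= bool.
Decompose ref/1: E =?= S2.
Bind E := S2; substituting into the one remaining equation that mentions E gives: tree(T2) =?= tree(option(tree(S2))).
Delete trivial equation bool =?= bool.
Decompose ref/1: ref(S2) =?= ref(A).
Decompose ref/1: S2 =?= A.
Bind S2 := A; substituting into the one remaining equation that mentions S2 gives: tree(T2) =?= tree(option(tree(A))). Substituting into the earlier bindings gives T1 := A, E := A.
Bind A := option(ref(unit)); substituting into the remaining equation gives: tree(T2) =?= tree(option(tree(option(ref(unit))))). Substituting into the earlier bindings gives T1 := option(ref(unit)), E := option(ref(unit)), S2 := option(ref(unit)).
Decompose tree/1: T2 =?= option(tree(option(ref(unit)))).
Bind T2 := option(tree(option(ref(unit)))).
MGU = { T1 := option(ref(unit)), E := option(ref(unit)), S2 := option(ref(unit)), A := option(ref(unit)), T2 := option(tree(option(ref(unit)))) }, so T2 := option(tree(option(ref(unit)))).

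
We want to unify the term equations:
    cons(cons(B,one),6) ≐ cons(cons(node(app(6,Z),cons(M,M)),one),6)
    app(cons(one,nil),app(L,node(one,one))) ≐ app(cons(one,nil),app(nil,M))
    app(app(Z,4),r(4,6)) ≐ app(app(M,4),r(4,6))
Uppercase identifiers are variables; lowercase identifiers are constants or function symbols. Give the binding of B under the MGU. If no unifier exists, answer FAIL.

node(app(6,node(one,one)),cons(node(one,one),node(one,one)))

Decompose cons/2: cons(B,one) ≐ cons(node(app(6,Z),cons(M,M)),one),  6 ≐ 6.
Decompose cons/2: B ≐ node(app(6,Z),cons(M,M)),  one ≐ one.
Bind B := node(app(6,Z),cons(M,M)); no other remaining equation mentions B.
Delete trivial equation one ≐ one.
Delete trivial equation 6 ≐ 6.
Decompose app/2: cons(one,nil) ≐ cons(one,nil),  app(L,node(one,one)) ≐ app(nil,M).
Delete trivial equation cons(one,nil) ≐ cons(one,nil).
Decompose app/2: L ≐ nil,  node(one,one) ≐ M.
Bind L := nil; no other remaining equation mentions L.
Bind M := node(one,one); substituting into the remaining equation gives: app(app(Z,4),r(4,6)) ≐ app(app(node(one,one),4),r(4,6)). Substituting into the earlier binding gives B := node(app(6,Z),cons(node(one,one),node(one,one))).
Decompose app/2: app(Z,4) ≐ app(node(one,one),4),  r(4,6) ≐ r(4,6).
Decompose app/2: Z ≐ node(one,one),  4 ≐ 4.
Bind Z := node(one,one); no other remaining equation mentions Z. Substituting into the earlier binding gives B := node(app(6,node(one,one)),cons(node(one,one),node(one,one))).
Delete trivial equation 4 ≐ 4.
Delete trivial equation r(4,6) ≐ r(4,6).
MGU = { B ↦ node(app(6,node(one,one)),cons(node(one,one),node(one,one))), L ↦ nil, M ↦ node(one,one), Z ↦ node(one,one) }, so B ↦ node(app(6,node(one,one)),cons(node(one,one),node(one,one))).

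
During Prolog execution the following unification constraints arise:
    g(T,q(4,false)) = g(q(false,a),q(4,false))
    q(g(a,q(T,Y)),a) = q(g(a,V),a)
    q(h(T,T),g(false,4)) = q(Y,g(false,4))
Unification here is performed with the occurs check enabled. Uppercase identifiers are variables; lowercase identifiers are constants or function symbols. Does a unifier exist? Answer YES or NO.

Decompose g/2: T = q(false,a),  q(4,false) = q(4,false).
Bind T := q(false,a); substituting into the 2 remaining equations that mention T gives: q(g(a,q(q(false,a),Y)),a) = q(g(a,V),a),  q(h(q(false,a),q(false,a)),g(false,4)) = q(Y,g(false,4)).
Delete trivial equation q(4,false) = q(4,false).
Decompose q/2: g(a,q(q(false,a),Y)) = g(a,V),  a = a.
Decompose g/2: a = a,  q(q(false,a),Y) = V.
Delete trivial equation a = a.
Bind V := q(q(false,a),Y); no other remaining equation mentions V.
Delete trivial equation a = a.
Decompose q/2: h(q(false,a),q(false,a)) = Y,  g(false,4) = g(false,4).
Bind Y := h(q(false,a),q(false,a)); no other remaining equation mentions Y. Substituting into the earlier binding gives V := q(q(false,a),h(q(false,a),q(false,a))).
Delete trivial equation g(false,4) = g(false,4).
No equations remain and no clash or occurs-check failure arose, so a unifier exists.

YES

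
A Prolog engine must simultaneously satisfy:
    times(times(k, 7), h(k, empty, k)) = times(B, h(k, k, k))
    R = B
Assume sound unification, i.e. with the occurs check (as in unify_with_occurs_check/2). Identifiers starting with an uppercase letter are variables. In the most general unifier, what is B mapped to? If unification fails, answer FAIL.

Decompose times/2: times(k, 7) = B,  h(k, empty, k) = h(k, k, k).
Bind B := times(k, 7); substituting into the one remaining equation that mentions B gives: R = times(k, 7).
Decompose h/3: k = k,  empty = k,  k = k.
Delete trivial equation k = k.
Clash: constants empty and k differ; no unifier exists.

FAIL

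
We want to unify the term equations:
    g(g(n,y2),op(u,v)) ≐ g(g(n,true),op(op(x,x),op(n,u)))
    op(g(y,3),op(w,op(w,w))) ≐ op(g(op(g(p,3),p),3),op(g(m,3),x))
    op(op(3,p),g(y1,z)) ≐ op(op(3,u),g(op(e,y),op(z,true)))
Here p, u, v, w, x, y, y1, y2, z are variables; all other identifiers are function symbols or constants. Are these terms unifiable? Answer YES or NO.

NO

Decompose g/2: g(n,y2) ≐ g(n,true),  op(u,v) ≐ op(op(x,x),op(n,u)).
Decompose g/2: n ≐ n,  y2 ≐ true.
Delete trivial equation n ≐ n.
Bind y2 := true; no other remaining equation mentions y2.
Decompose op/2: u ≐ op(x,x),  v ≐ op(n,u).
Bind u := op(x,x); substituting into the 2 remaining equations that mention u gives: v ≐ op(n,op(x,x)),  op(op(3,p),g(y1,z)) ≐ op(op(3,op(x,x)),g(op(e,y),op(z,true))).
Bind v := op(n,op(x,x)); no other remaining equation mentions v.
Decompose op/2: g(y,3) ≐ g(op(g(p,3),p),3),  op(w,op(w,w)) ≐ op(g(m,3),x).
Decompose g/2: y ≐ op(g(p,3),p),  3 ≐ 3.
Bind y := op(g(p,3),p); substituting into the one remaining equation that mentions y gives: op(op(3,p),g(y1,z)) ≐ op(op(3,op(x,x)),g(op(e,op(g(p,3),p)),op(z,true))).
Delete trivial equation 3 ≐ 3.
Decompose op/2: w ≐ g(m,3),  op(w,w) ≐ x.
Bind w := g(m,3); substituting into the one remaining equation that mentions w gives: op(g(m,3),g(m,3)) ≐ x.
Bind x := op(g(m,3),g(m,3)); substituting into the remaining equation gives: op(op(3,p),g(y1,z)) ≐ op(op(3,op(op(g(m,3),g(m,3)),op(g(m,3),g(m,3)))),g(op(e,op(g(p,3),p)),op(z,true))). Substituting into the earlier bindings gives u := op(op(g(m,3),g(m,3)),op(g(m,3),g(m,3))), v := op(n,op(op(g(m,3),g(m,3)),op(g(m,3),g(m,3)))).
Decompose op/2: op(3,p) ≐ op(3,op(op(g(m,3),g(m,3)),op(g(m,3),g(m,3)))),  g(y1,z) ≐ g(op(e,op(g(p,3),p)),op(z,true)).
Decompose op/2: 3 ≐ 3,  p ≐ op(op(g(m,3),g(m,3)),op(g(m,3),g(m,3))).
Delete trivial equation 3 ≐ 3.
Bind p := op(op(g(m,3),g(m,3)),op(g(m,3),g(m,3))); substituting into the remaining equation gives: g(y1,z) ≐ g(op(e,op(g(op(op(g(m,3),g(m,3)),op(g(m,3),g(m,3))),3),op(op(g(m,3),g(m,3)),op(g(m,3),g(m,3))))),op(z,true)). Substituting into the earlier binding gives y := op(g(op(op(g(m,3),g(m,3)),op(g(m,3),g(m,3))),3),op(op(g(m,3),g(m,3)),op(g(m,3),g(m,3)))).
Decompose g/2: y1 ≐ op(e,op(g(op(op(g(m,3),g(m,3)),op(g(m,3),g(m,3))),3),op(op(g(m,3),g(m,3)),op(g(m,3),g(m,3))))),  z ≐ op(z,true).
Bind y1 := op(e,op(g(op(op(g(m,3),g(m,3)),op(g(m,3),g(m,3))),3),op(op(g(m,3),g(m,3)),op(g(m,3),g(m,3))))); no other remaining equation mentions y1.
Occurs check fails: z occurs in op(z,true); the equation z ≐ op(z,true) has no finite solution.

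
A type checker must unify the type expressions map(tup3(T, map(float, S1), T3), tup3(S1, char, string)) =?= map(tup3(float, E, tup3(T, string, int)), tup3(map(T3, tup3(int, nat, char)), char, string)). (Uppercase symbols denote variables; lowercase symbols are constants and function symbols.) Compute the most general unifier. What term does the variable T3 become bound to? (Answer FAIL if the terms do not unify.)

Decompose map/2: tup3(T, map(float, S1), T3) =?= tup3(float, E, tup3(T, string, int)),  tup3(S1, char, string) =?= tup3(map(T3, tup3(int, nat, char)), char, string).
Decompose tup3/3: T =?= float,  map(float, S1) =?= E,  T3 =?= tup3(T, string, int).
Bind T := float; substituting into the one remaining equation that mentions T gives: T3 =?= tup3(float, string, int).
Bind E := map(float, S1); no other remaining equation mentions E.
Bind T3 := tup3(float, string, int); substituting into the remaining equation gives: tup3(S1, char, string) =?= tup3(map(tup3(float, string, int), tup3(int, nat, char)), char, string).
Decompose tup3/3: S1 =?= map(tup3(float, string, int), tup3(int, nat, char)),  char =?= char,  string =?= string.
Bind S1 := map(tup3(float, string, int), tup3(int, nat, char)); no other remaining equation mentions S1. Substituting into the earlier binding gives E := map(float, map(tup3(float, string, int), tup3(int, nat, char))).
Delete trivial equation char =?= char.
Delete trivial equation string =?= string.
MGU = { T -> float, E -> map(float, map(tup3(float, string, int), tup3(int, nat, char))), T3 -> tup3(float, string, int), S1 -> map(tup3(float, string, int), tup3(int, nat, char)) }, so T3 -> tup3(float, string, int).

tup3(float, string, int)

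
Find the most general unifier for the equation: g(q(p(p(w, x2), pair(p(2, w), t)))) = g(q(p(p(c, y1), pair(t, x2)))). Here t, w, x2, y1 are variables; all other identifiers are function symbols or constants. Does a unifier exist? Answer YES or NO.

Decompose g/1: q(p(p(w, x2), pair(p(2, w), t))) = q(p(p(c, y1), pair(t, x2))).
Decompose q/1: p(p(w, x2), pair(p(2, w), t)) = p(p(c, y1), pair(t, x2)).
Decompose p/2: p(w, x2) = p(c, y1),  pair(p(2, w), t) = pair(t, x2).
Decompose p/2: w = c,  x2 = y1.
Bind w := c; substituting into the one remaining equation that mentions w gives: pair(p(2, c), t) = pair(t, x2).
Bind x2 := y1; substituting into the remaining equation gives: pair(p(2, c), t) = pair(t, y1).
Decompose pair/2: p(2, c) = t,  t = y1.
Bind t := p(2, c); substituting into the remaining equation gives: p(2, c) = y1.
Bind y1 := p(2, c). Substituting into the earlier binding gives x2 := p(2, c).
No equations remain and no clash or occurs-check failure arose, so a unifier exists.

YES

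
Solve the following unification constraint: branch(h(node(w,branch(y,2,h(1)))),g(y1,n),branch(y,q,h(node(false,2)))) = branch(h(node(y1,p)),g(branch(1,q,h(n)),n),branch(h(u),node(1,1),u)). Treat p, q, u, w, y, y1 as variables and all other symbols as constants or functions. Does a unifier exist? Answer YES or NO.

YES

Decompose branch/3: h(node(w,branch(y,2,h(1)))) = h(node(y1,p)),  g(y1,n) = g(branch(1,q,h(n)),n),  branch(y,q,h(node(false,2))) = branch(h(u),node(1,1),u).
Decompose h/1: node(w,branch(y,2,h(1))) = node(y1,p).
Decompose node/2: w = y1,  branch(y,2,h(1)) = p.
Bind w := y1; no other remaining equation mentions w.
Bind p := branch(y,2,h(1)); no other remaining equation mentions p.
Decompose g/2: y1 = branch(1,q,h(n)),  n = n.
Bind y1 := branch(1,q,h(n)); no other remaining equation mentions y1. Substituting into the earlier binding gives w := branch(1,q,h(n)).
Delete trivial equation n = n.
Decompose branch/3: y = h(u),  q = node(1,1),  h(node(false,2)) = u.
Bind y := h(u); no other remaining equation mentions y. Substituting into the earlier binding gives p := branch(h(u),2,h(1)).
Bind q := node(1,1); no other remaining equation mentions q. Substituting into the earlier bindings gives w := branch(1,node(1,1),h(n)), y1 := branch(1,node(1,1),h(n)).
Bind u := h(node(false,2)). Substituting into the earlier bindings gives p := branch(h(h(node(false,2))),2,h(1)), y := h(h(node(false,2))).
No equations remain and no clash or occurs-check failure arose, so a unifier exists.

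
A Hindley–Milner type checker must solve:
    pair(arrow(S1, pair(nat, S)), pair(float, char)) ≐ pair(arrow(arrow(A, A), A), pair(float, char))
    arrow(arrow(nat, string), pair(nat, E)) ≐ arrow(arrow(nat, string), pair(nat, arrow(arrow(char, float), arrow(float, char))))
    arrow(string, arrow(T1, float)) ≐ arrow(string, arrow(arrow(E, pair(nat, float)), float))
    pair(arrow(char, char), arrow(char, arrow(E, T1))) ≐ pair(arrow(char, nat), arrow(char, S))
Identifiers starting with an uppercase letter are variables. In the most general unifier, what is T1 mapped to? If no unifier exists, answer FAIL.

Decompose pair/2: arrow(S1, pair(nat, S)) ≐ arrow(arrow(A, A), A),  pair(float, char) ≐ pair(float, char).
Decompose arrow/2: S1 ≐ arrow(A, A),  pair(nat, S) ≐ A.
Bind S1 := arrow(A, A); no other remaining equation mentions S1.
Bind A := pair(nat, S); no other remaining equation mentions A. Substituting into the earlier binding gives S1 := arrow(pair(nat, S), pair(nat, S)).
Delete trivial equation pair(float, char) ≐ pair(float, char).
Decompose arrow/2: arrow(nat, string) ≐ arrow(nat, string),  pair(nat, E) ≐ pair(nat, arrow(arrow(char, float), arrow(float, char))).
Delete trivial equation arrow(nat, string) ≐ arrow(nat, string).
Decompose pair/2: nat ≐ nat,  E ≐ arrow(arrow(char, float), arrow(float, char)).
Delete trivial equation nat ≐ nat.
Bind E := arrow(arrow(char, float), arrow(float, char)); substituting into the remaining equations gives: arrow(string, arrow(T1, float)) ≐ arrow(string, arrow(arrow(arrow(arrow(char, float), arrow(float, char)), pair(nat, float)), float)),  pair(arrow(char, char), arrow(char, arrow(arrow(arrow(char, float), arrow(float, char)), T1))) ≐ pair(arrow(char, nat), arrow(char, S)).
Decompose arrow/2: string ≐ string,  arrow(T1, float) ≐ arrow(arrow(arrow(arrow(char, float), arrow(float, char)), pair(nat, float)), float).
Delete trivial equation string ≐ string.
Decompose arrow/2: T1 ≐ arrow(arrow(arrow(char, float), arrow(float, char)), pair(nat, float)),  float ≐ float.
Bind T1 := arrow(arrow(arrow(char, float), arrow(float, char)), pair(nat, float)); substituting into the one remaining equation that mentions T1 gives: pair(arrow(char, char), arrow(char, arrow(arrow(arrow(char, float), arrow(float, char)), arrow(arrow(arrow(char, float), arrow(float, char)), pair(nat, float))))) ≐ pair(arrow(char, nat), arrow(char, S)).
Delete trivial equation float ≐ float.
Decompose pair/2: arrow(char, char) ≐ arrow(char, nat),  arrow(char, arrow(arrow(arrow(char, float), arrow(float, char)), arrow(arrow(arrow(char, float), arrow(float, char)), pair(nat, float)))) ≐ arrow(char, S).
Decompose arrow/2: char ≐ char,  char ≐ nat.
Delete trivial equation char ≐ char.
Clash: constants char and nat differ; no unifier exists.

FAIL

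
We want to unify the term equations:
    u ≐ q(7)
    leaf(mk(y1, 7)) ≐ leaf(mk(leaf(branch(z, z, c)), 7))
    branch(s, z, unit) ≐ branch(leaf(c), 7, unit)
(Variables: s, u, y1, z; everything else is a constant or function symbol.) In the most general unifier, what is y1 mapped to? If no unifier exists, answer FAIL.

leaf(branch(7, 7, c))

Bind u := q(7); no other remaining equation mentions u.
Decompose leaf/1: mk(y1, 7) ≐ mk(leaf(branch(z, z, c)), 7).
Decompose mk/2: y1 ≐ leaf(branch(z, z, c)),  7 ≐ 7.
Bind y1 := leaf(branch(z, z, c)); no other remaining equation mentions y1.
Delete trivial equation 7 ≐ 7.
Decompose branch/3: s ≐ leaf(c),  z ≐ 7,  unit ≐ unit.
Bind s := leaf(c); no other remaining equation mentions s.
Bind z := 7; no other remaining equation mentions z. Substituting into the earlier binding gives y1 := leaf(branch(7, 7, c)).
Delete trivial equation unit ≐ unit.
MGU = { u ↦ q(7), y1 ↦ leaf(branch(7, 7, c)), s ↦ leaf(c), z ↦ 7 }, so y1 ↦ leaf(branch(7, 7, c)).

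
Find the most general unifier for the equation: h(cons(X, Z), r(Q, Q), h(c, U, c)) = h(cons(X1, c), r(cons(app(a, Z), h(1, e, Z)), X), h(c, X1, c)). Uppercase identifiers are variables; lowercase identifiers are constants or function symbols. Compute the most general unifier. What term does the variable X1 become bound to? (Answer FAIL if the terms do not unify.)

Decompose h/3: cons(X, Z) = cons(X1, c),  r(Q, Q) = r(cons(app(a, Z), h(1, e, Z)), X),  h(c, U, c) = h(c, X1, c).
Decompose cons/2: X = X1,  Z = c.
Bind X := X1; substituting into the one remaining equation that mentions X gives: r(Q, Q) = r(cons(app(a, Z), h(1, e, Z)), X1).
Bind Z := c; substituting into the one remaining equation that mentions Z gives: r(Q, Q) = r(cons(app(a, c), h(1, e, c)), X1).
Decompose r/2: Q = cons(app(a, c), h(1, e, c)),  Q = X1.
Bind Q := cons(app(a, c), h(1, e, c)); substituting into the one remaining equation that mentions Q gives: cons(app(a, c), h(1, e, c)) = X1.
Bind X1 := cons(app(a, c), h(1, e, c)); substituting into the remaining equation gives: h(c, U, c) = h(c, cons(app(a, c), h(1, e, c)), c). Substituting into the earlier binding gives X := cons(app(a, c), h(1, e, c)).
Decompose h/3: c = c,  U = cons(app(a, c), h(1, e, c)),  c = c.
Delete trivial equation c = c.
Bind U := cons(app(a, c), h(1, e, c)); no other remaining equation mentions U.
Delete trivial equation c = c.
MGU = { X -> cons(app(a, c), h(1, e, c)), Z -> c, Q -> cons(app(a, c), h(1, e, c)), X1 -> cons(app(a, c), h(1, e, c)), U -> cons(app(a, c), h(1, e, c)) }, so X1 -> cons(app(a, c), h(1, e, c)).

cons(app(a, c), h(1, e, c))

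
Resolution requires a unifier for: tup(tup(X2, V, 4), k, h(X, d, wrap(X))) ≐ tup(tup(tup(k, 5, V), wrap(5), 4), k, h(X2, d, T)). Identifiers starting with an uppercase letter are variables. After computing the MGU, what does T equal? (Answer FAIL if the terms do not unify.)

Decompose tup/3: tup(X2, V, 4) ≐ tup(tup(k, 5, V), wrap(5), 4),  k ≐ k,  h(X, d, wrap(X)) ≐ h(X2, d, T).
Decompose tup/3: X2 ≐ tup(k, 5, V),  V ≐ wrap(5),  4 ≐ 4.
Bind X2 := tup(k, 5, V); substituting into the one remaining equation that mentions X2 gives: h(X, d, wrap(X)) ≐ h(tup(k, 5, V), d, T).
Bind V := wrap(5); substituting into the one remaining equation that mentions V gives: h(X, d, wrap(X)) ≐ h(tup(k, 5, wrap(5)), d, T). Substituting into the earlier binding gives X2 := tup(k, 5, wrap(5)).
Delete trivial equation 4 ≐ 4.
Delete trivial equation k ≐ k.
Decompose h/3: X ≐ tup(k, 5, wrap(5)),  d ≐ d,  wrap(X) ≐ T.
Bind X := tup(k, 5, wrap(5)); substituting into the one remaining equation that mentions X gives: wrap(tup(k, 5, wrap(5))) ≐ T.
Delete trivial equation d ≐ d.
Bind T := wrap(tup(k, 5, wrap(5))).
MGU = { X2 ↦ tup(k, 5, wrap(5)), V ↦ wrap(5), X ↦ tup(k, 5, wrap(5)), T ↦ wrap(tup(k, 5, wrap(5))) }, so T ↦ wrap(tup(k, 5, wrap(5))).

wrap(tup(k, 5, wrap(5)))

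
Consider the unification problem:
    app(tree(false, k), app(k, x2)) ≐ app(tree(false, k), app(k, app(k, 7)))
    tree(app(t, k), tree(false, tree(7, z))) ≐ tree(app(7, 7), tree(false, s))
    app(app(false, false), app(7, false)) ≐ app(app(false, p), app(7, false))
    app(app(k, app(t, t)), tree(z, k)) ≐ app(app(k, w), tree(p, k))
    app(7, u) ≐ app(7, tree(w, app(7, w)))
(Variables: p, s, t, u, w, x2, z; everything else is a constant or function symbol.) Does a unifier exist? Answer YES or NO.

NO

Decompose app/2: tree(false, k) ≐ tree(false, k),  app(k, x2) ≐ app(k, app(k, 7)).
Delete trivial equation tree(false, k) ≐ tree(false, k).
Decompose app/2: k ≐ k,  x2 ≐ app(k, 7).
Delete trivial equation k ≐ k.
Bind x2 := app(k, 7); no other remaining equation mentions x2.
Decompose tree/2: app(t, k) ≐ app(7, 7),  tree(false, tree(7, z)) ≐ tree(false, s).
Decompose app/2: t ≐ 7,  k ≐ 7.
Bind t := 7; substituting into the one remaining equation that mentions t gives: app(app(k, app(7, 7)), tree(z, k)) ≐ app(app(k, w), tree(p, k)).
Clash: constants k and 7 differ; no unifier exists.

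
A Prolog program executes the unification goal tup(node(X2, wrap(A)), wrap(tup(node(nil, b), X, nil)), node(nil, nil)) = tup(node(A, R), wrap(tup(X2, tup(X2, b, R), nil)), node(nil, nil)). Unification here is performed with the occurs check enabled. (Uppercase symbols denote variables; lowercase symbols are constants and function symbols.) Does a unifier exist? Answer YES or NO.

YES

Decompose tup/3: node(X2, wrap(A)) = node(A, R),  wrap(tup(node(nil, b), X, nil)) = wrap(tup(X2, tup(X2, b, R), nil)),  node(nil, nil) = node(nil, nil).
Decompose node/2: X2 = A,  wrap(A) = R.
Bind X2 := A; substituting into the one remaining equation that mentions X2 gives: wrap(tup(node(nil, b), X, nil)) = wrap(tup(A, tup(A, b, R), nil)).
Bind R := wrap(A); substituting into the one remaining equation that mentions R gives: wrap(tup(node(nil, b), X, nil)) = wrap(tup(A, tup(A, b, wrap(A)), nil)).
Decompose wrap/1: tup(node(nil, b), X, nil) = tup(A, tup(A, b, wrap(A)), nil).
Decompose tup/3: node(nil, b) = A,  X = tup(A, b, wrap(A)),  nil = nil.
Bind A := node(nil, b); substituting into the one remaining equation that mentions A gives: X = tup(node(nil, b), b, wrap(node(nil, b))). Substituting into the earlier bindings gives X2 := node(nil, b), R := wrap(node(nil, b)).
Bind X := tup(node(nil, b), b, wrap(node(nil, b))); no other remaining equation mentions X.
Delete trivial equation nil = nil.
Delete trivial equation node(nil, nil) = node(nil, nil).
No equations remain and no clash or occurs-check failure arose, so a unifier exists.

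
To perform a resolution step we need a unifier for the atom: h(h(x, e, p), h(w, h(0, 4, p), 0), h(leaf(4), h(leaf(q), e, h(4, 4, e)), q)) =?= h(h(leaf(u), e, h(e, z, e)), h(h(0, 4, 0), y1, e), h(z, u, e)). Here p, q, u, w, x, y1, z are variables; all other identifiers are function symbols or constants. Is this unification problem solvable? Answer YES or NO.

Decompose h/3: h(x, e, p) =?= h(leaf(u), e, h(e, z, e)),  h(w, h(0, 4, p), 0) =?= h(h(0, 4, 0), y1, e),  h(leaf(4), h(leaf(q), e, h(4, 4, e)), q) =?= h(z, u, e).
Decompose h/3: x =?= leaf(u),  e =?= e,  p =?= h(e, z, e).
Bind x := leaf(u); no other remaining equation mentions x.
Delete trivial equation e =?= e.
Bind p := h(e, z, e); substituting into the one remaining equation that mentions p gives: h(w, h(0, 4, h(e, z, e)), 0) =?= h(h(0, 4, 0), y1, e).
Decompose h/3: w =?= h(0, 4, 0),  h(0, 4, h(e, z, e)) =?= y1,  0 =?= e.
Bind w := h(0, 4, 0); no other remaining equation mentions w.
Bind y1 := h(0, 4, h(e, z, e)); no other remaining equation mentions y1.
Clash: constants 0 and e differ; no unifier exists.

NO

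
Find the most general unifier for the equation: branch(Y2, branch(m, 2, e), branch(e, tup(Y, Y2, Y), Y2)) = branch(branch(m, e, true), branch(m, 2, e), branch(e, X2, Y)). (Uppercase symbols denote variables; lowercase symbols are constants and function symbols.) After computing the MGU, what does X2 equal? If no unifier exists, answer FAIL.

tup(branch(m, e, true), branch(m, e, true), branch(m, e, true))

Decompose branch/3: Y2 = branch(m, e, true),  branch(m, 2, e) = branch(m, 2, e),  branch(e, tup(Y, Y2, Y), Y2) = branch(e, X2, Y).
Bind Y2 := branch(m, e, true); substituting into the one remaining equation that mentions Y2 gives: branch(e, tup(Y, branch(m, e, true), Y), branch(m, e, true)) = branch(e, X2, Y).
Delete trivial equation branch(m, 2, e) = branch(m, 2, e).
Decompose branch/3: e = e,  tup(Y, branch(m, e, true), Y) = X2,  branch(m, e, true) = Y.
Delete trivial equation e = e.
Bind X2 := tup(Y, branch(m, e, true), Y); no other remaining equation mentions X2.
Bind Y := branch(m, e, true). Substituting into the earlier binding gives X2 := tup(branch(m, e, true), branch(m, e, true), branch(m, e, true)).
MGU = { Y2 -> branch(m, e, true), X2 -> tup(branch(m, e, true), branch(m, e, true), branch(m, e, true)), Y -> branch(m, e, true) }, so X2 -> tup(branch(m, e, true), branch(m, e, true), branch(m, e, true)).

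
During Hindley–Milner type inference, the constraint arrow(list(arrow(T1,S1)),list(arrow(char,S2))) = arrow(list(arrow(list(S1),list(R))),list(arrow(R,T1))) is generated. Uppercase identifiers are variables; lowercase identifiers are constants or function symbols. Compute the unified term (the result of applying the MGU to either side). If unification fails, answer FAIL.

arrow(list(arrow(list(list(char)),list(char))),list(arrow(char,list(list(char)))))

Decompose arrow/2: list(arrow(T1,S1)) = list(arrow(list(S1),list(R))),  list(arrow(char,S2)) = list(arrow(R,T1)).
Decompose list/1: arrow(T1,S1) = arrow(list(S1),list(R)).
Decompose arrow/2: T1 = list(S1),  S1 = list(R).
Bind T1 := list(S1); substituting into the one remaining equation that mentions T1 gives: list(arrow(char,S2)) = list(arrow(R,list(S1))).
Bind S1 := list(R); substituting into the remaining equation gives: list(arrow(char,S2)) = list(arrow(R,list(list(R)))). Substituting into the earlier binding gives T1 := list(list(R)).
Decompose list/1: arrow(char,S2) = arrow(R,list(list(R))).
Decompose arrow/2: char = R,  S2 = list(list(R)).
Bind R := char; substituting into the remaining equation gives: S2 = list(list(char)). Substituting into the earlier bindings gives T1 := list(list(char)), S1 := list(char).
Bind S2 := list(list(char)).
Applying the MGU to either side gives arrow(list(arrow(list(list(char)),list(char))),list(arrow(char,list(list(char))))).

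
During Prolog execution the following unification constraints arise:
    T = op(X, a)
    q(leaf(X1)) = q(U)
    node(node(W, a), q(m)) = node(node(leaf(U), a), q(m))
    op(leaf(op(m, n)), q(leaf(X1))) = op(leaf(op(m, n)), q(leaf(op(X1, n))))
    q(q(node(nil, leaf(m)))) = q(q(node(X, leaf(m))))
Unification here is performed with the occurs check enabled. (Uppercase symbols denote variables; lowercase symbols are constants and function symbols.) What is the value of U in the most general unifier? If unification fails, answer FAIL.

Bind T := op(X, a); no other remaining equation mentions T.
Decompose q/1: leaf(X1) = U.
Bind U := leaf(X1); substituting into the one remaining equation that mentions U gives: node(node(W, a), q(m)) = node(node(leaf(leaf(X1)), a), q(m)).
Decompose node/2: node(W, a) = node(leaf(leaf(X1)), a),  q(m) = q(m).
Decompose node/2: W = leaf(leaf(X1)),  a = a.
Bind W := leaf(leaf(X1)); no other remaining equation mentions W.
Delete trivial equation a = a.
Delete trivial equation q(m) = q(m).
Decompose op/2: leaf(op(m, n)) = leaf(op(m, n)),  q(leaf(X1)) = q(leaf(op(X1, n))).
Delete trivial equation leaf(op(m, n)) = leaf(op(m, n)).
Decompose q/1: leaf(X1) = leaf(op(X1, n)).
Decompose leaf/1: X1 = op(X1, n).
Occurs check fails: X1 occurs in op(X1, n); the equation X1 = op(X1, n) has no finite solution.

FAIL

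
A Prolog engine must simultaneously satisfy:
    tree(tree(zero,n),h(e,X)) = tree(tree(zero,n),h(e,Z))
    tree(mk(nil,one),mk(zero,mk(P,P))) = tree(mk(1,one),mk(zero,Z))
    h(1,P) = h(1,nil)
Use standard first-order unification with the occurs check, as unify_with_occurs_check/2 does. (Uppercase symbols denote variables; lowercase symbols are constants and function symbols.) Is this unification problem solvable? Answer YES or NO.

NO

Decompose tree/2: tree(zero,n) = tree(zero,n),  h(e,X) = h(e,Z).
Delete trivial equation tree(zero,n) = tree(zero,n).
Decompose h/2: e = e,  X = Z.
Delete trivial equation e = e.
Bind X := Z; no other remaining equation mentions X.
Decompose tree/2: mk(nil,one) = mk(1,one),  mk(zero,mk(P,P)) = mk(zero,Z).
Decompose mk/2: nil = 1,  one = one.
Clash: constants nil and 1 differ; no unifier exists.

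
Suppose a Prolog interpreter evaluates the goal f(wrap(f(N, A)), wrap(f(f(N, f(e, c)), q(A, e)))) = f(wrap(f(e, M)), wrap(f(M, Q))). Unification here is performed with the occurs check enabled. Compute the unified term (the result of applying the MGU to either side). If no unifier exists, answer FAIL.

f(wrap(f(e, f(e, f(e, c)))), wrap(f(f(e, f(e, c)), q(f(e, f(e, c)), e))))

Decompose f/2: wrap(f(N, A)) = wrap(f(e, M)),  wrap(f(f(N, f(e, c)), q(A, e))) = wrap(f(M, Q)).
Decompose wrap/1: f(N, A) = f(e, M).
Decompose f/2: N = e,  A = M.
Bind N := e; substituting into the one remaining equation that mentions N gives: wrap(f(f(e, f(e, c)), q(A, e))) = wrap(f(M, Q)).
Bind A := M; substituting into the remaining equation gives: wrap(f(f(e, f(e, c)), q(M, e))) = wrap(f(M, Q)).
Decompose wrap/1: f(f(e, f(e, c)), q(M, e)) = f(M, Q).
Decompose f/2: f(e, f(e, c)) = M,  q(M, e) = Q.
Bind M := f(e, f(e, c)); substituting into the remaining equation gives: q(f(e, f(e, c)), e) = Q. Substituting into the earlier binding gives A := f(e, f(e, c)).
Bind Q := q(f(e, f(e, c)), e).
Applying the MGU to either side gives f(wrap(f(e, f(e, f(e, c)))), wrap(f(f(e, f(e, c)), q(f(e, f(e, c)), e)))).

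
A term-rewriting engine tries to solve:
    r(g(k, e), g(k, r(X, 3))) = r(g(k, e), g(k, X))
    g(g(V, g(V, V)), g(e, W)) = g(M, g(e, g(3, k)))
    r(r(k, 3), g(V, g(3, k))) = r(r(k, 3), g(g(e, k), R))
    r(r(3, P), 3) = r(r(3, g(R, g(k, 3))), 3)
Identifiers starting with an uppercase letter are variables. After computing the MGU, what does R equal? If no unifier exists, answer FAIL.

Decompose r/2: g(k, e) = g(k, e),  g(k, r(X, 3)) = g(k, X).
Delete trivial equation g(k, e) = g(k, e).
Decompose g/2: k = k,  r(X, 3) = X.
Delete trivial equation k = k.
Occurs check fails: X occurs in r(X, 3); the equation X = r(X, 3) has no finite solution.

FAIL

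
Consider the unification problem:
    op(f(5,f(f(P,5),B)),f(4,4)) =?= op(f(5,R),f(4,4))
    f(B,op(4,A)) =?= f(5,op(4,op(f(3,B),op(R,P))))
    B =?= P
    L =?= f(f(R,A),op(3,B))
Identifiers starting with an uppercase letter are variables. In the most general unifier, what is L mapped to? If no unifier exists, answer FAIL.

Decompose op/2: f(5,f(f(P,5),B)) =?= f(5,R),  f(4,4) =?= f(4,4).
Decompose f/2: 5 =?= 5,  f(f(P,5),B) =?= R.
Delete trivial equation 5 =?= 5.
Bind R := f(f(P,5),B); substituting into the 2 remaining equations that mention R gives: f(B,op(4,A)) =?= f(5,op(4,op(f(3,B),op(f(f(P,5),B),P)))),  L =?= f(f(f(f(P,5),B),A),op(3,B)).
Delete trivial equation f(4,4) =?= f(4,4).
Decompose f/2: B =?= 5,  op(4,A) =?= op(4,op(f(3,B),op(f(f(P,5),B),P))).
Bind B := 5; substituting into the remaining equations gives: op(4,A) =?= op(4,op(f(3,5),op(f(f(P,5),5),P))),  5 =?= P,  L =?= f(f(f(f(P,5),5),A),op(3,5)). Substituting into the earlier binding gives R := f(f(P,5),5).
Decompose op/2: 4 =?= 4,  A =?= op(f(3,5),op(f(f(P,5),5),P)).
Delete trivial equation 4 =?= 4.
Bind A := op(f(3,5),op(f(f(P,5),5),P)); substituting into the one remaining equation that mentions A gives: L =?= f(f(f(f(P,5),5),op(f(3,5),op(f(f(P,5),5),P))),op(3,5)).
Bind P := 5; substituting into the remaining equation gives: L =?= f(f(f(f(5,5),5),op(f(3,5),op(f(f(5,5),5),5))),op(3,5)). Substituting into the earlier bindings gives R := f(f(5,5),5), A := op(f(3,5),op(f(f(5,5),5),5)).
Bind L := f(f(f(f(5,5),5),op(f(3,5),op(f(f(5,5),5),5))),op(3,5)).
MGU = { R := f(f(5,5),5), B := 5, A := op(f(3,5),op(f(f(5,5),5),5)), P := 5, L := f(f(f(f(5,5),5),op(f(3,5),op(f(f(5,5),5),5))),op(3,5)) }, so L := f(f(f(f(5,5),5),op(f(3,5),op(f(f(5,5),5),5))),op(3,5)).

f(f(f(f(5,5),5),op(f(3,5),op(f(f(5,5),5),5))),op(3,5))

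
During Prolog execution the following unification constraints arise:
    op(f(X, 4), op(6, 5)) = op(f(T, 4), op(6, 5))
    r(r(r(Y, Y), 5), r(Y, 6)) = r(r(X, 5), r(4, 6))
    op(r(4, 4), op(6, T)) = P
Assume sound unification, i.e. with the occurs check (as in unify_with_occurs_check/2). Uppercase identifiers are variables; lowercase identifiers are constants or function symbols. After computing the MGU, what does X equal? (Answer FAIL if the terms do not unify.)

Decompose op/2: f(X, 4) = f(T, 4),  op(6, 5) = op(6, 5).
Decompose f/2: X = T,  4 = 4.
Bind X := T; substituting into the one remaining equation that mentions X gives: r(r(r(Y, Y), 5), r(Y, 6)) = r(r(T, 5), r(4, 6)).
Delete trivial equation 4 = 4.
Delete trivial equation op(6, 5) = op(6, 5).
Decompose r/2: r(r(Y, Y), 5) = r(T, 5),  r(Y, 6) = r(4, 6).
Decompose r/2: r(Y, Y) = T,  5 = 5.
Bind T := r(Y, Y); substituting into the one remaining equation that mentions T gives: op(r(4, 4), op(6, r(Y, Y))) = P. Substituting into the earlier binding gives X := r(Y, Y).
Delete trivial equation 5 = 5.
Decompose r/2: Y = 4,  6 = 6.
Bind Y := 4; substituting into the one remaining equation that mentions Y gives: op(r(4, 4), op(6, r(4, 4))) = P. Substituting into the earlier bindings gives X := r(4, 4), T := r(4, 4).
Delete trivial equation 6 = 6.
Bind P := op(r(4, 4), op(6, r(4, 4))).
MGU = { X = r(4, 4), T = r(4, 4), Y = 4, P = op(r(4, 4), op(6, r(4, 4))) }, so X = r(4, 4).

r(4, 4)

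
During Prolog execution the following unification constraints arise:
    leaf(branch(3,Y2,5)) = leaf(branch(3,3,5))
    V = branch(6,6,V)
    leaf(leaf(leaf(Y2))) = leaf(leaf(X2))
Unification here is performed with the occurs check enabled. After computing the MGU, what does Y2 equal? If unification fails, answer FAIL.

Decompose leaf/1: branch(3,Y2,5) = branch(3,3,5).
Decompose branch/3: 3 = 3,  Y2 = 3,  5 = 5.
Delete trivial equation 3 = 3.
Bind Y2 := 3; substituting into the one remaining equation that mentions Y2 gives: leaf(leaf(leaf(3))) = leaf(leaf(X2)).
Delete trivial equation 5 = 5.
Occurs check fails: V occurs in branch(6,6,V); the equation V = branch(6,6,V) has no finite solution.

FAIL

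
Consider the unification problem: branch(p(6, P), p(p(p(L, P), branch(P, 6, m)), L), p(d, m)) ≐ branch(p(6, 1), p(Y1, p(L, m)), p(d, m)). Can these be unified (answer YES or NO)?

NO

Decompose branch/3: p(6, P) ≐ p(6, 1),  p(p(p(L, P), branch(P, 6, m)), L) ≐ p(Y1, p(L, m)),  p(d, m) ≐ p(d, m).
Decompose p/2: 6 ≐ 6,  P ≐ 1.
Delete trivial equation 6 ≐ 6.
Bind P := 1; substituting into the one remaining equation that mentions P gives: p(p(p(L, 1), branch(1, 6, m)), L) ≐ p(Y1, p(L, m)).
Decompose p/2: p(p(L, 1), branch(1, 6, m)) ≐ Y1,  L ≐ p(L, m).
Bind Y1 := p(p(L, 1), branch(1, 6, m)); no other remaining equation mentions Y1.
Occurs check fails: L occurs in p(L, m); the equation L ≐ p(L, m) has no finite solution.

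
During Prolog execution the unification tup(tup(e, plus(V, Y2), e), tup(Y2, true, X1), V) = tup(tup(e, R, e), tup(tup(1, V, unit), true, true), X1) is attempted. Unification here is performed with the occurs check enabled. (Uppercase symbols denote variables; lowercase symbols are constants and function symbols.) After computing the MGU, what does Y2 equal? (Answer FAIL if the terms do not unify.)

Decompose tup/3: tup(e, plus(V, Y2), e) = tup(e, R, e),  tup(Y2, true, X1) = tup(tup(1, V, unit), true, true),  V = X1.
Decompose tup/3: e = e,  plus(V, Y2) = R,  e = e.
Delete trivial equation e = e.
Bind R := plus(V, Y2); no other remaining equation mentions R.
Delete trivial equation e = e.
Decompose tup/3: Y2 = tup(1, V, unit),  true = true,  X1 = true.
Bind Y2 := tup(1, V, unit); no other remaining equation mentions Y2. Substituting into the earlier binding gives R := plus(V, tup(1, V, unit)).
Delete trivial equation true = true.
Bind X1 := true; substituting into the remaining equation gives: V = true.
Bind V := true. Substituting into the earlier bindings gives R := plus(true, tup(1, true, unit)), Y2 := tup(1, true, unit).
MGU = { R -> plus(true, tup(1, true, unit)), Y2 -> tup(1, true, unit), X1 -> true, V -> true }, so Y2 -> tup(1, true, unit).

tup(1, true, unit)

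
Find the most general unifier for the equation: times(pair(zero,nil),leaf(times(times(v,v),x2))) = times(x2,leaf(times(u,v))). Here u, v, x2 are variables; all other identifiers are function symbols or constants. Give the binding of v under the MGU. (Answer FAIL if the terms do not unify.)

pair(zero,nil)

Decompose times/2: pair(zero,nil) = x2,  leaf(times(times(v,v),x2)) = leaf(times(u,v)).
Bind x2 := pair(zero,nil); substituting into the remaining equation gives: leaf(times(times(v,v),pair(zero,nil))) = leaf(times(u,v)).
Decompose leaf/1: times(times(v,v),pair(zero,nil)) = times(u,v).
Decompose times/2: times(v,v) = u,  pair(zero,nil) = v.
Bind u := times(v,v); no other remaining equation mentions u.
Bind v := pair(zero,nil). Substituting into the earlier binding gives u := times(pair(zero,nil),pair(zero,nil)).
MGU = { x2 ↦ pair(zero,nil), u ↦ times(pair(zero,nil),pair(zero,nil)), v ↦ pair(zero,nil) }, so v ↦ pair(zero,nil).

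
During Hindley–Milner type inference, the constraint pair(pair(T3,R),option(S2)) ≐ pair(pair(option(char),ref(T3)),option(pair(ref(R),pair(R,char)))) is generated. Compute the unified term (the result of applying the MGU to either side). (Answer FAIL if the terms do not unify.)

Decompose pair/2: pair(T3,R) ≐ pair(option(char),ref(T3)),  option(S2) ≐ option(pair(ref(R),pair(R,char))).
Decompose pair/2: T3 ≐ option(char),  R ≐ ref(T3).
Bind T3 := option(char); substituting into the one remaining equation that mentions T3 gives: R ≐ ref(option(char)).
Bind R := ref(option(char)); substituting into the remaining equation gives: option(S2) ≐ option(pair(ref(ref(option(char))),pair(ref(option(char)),char))).
Decompose option/1: S2 ≐ pair(ref(ref(option(char))),pair(ref(option(char)),char)).
Bind S2 := pair(ref(ref(option(char))),pair(ref(option(char)),char)).
Applying the MGU to either side gives pair(pair(option(char),ref(option(char))),option(pair(ref(ref(option(char))),pair(ref(option(char)),char)))).

pair(pair(option(char),ref(option(char))),option(pair(ref(ref(option(char))),pair(ref(option(char)),char))))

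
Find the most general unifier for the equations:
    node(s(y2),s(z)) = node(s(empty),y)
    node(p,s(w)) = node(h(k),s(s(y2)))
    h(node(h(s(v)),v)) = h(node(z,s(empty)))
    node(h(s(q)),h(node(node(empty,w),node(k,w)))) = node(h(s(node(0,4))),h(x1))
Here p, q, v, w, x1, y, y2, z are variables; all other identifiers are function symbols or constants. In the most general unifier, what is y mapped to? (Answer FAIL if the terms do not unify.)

s(h(s(s(empty))))

Decompose node/2: s(y2) = s(empty),  s(z) = y.
Decompose s/1: y2 = empty.
Bind y2 := empty; substituting into the one remaining equation that mentions y2 gives: node(p,s(w)) = node(h(k),s(s(empty))).
Bind y := s(z); no other remaining equation mentions y.
Decompose node/2: p = h(k),  s(w) = s(s(empty)).
Bind p := h(k); no other remaining equation mentions p.
Decompose s/1: w = s(empty).
Bind w := s(empty); substituting into the one remaining equation that mentions w gives: node(h(s(q)),h(node(node(empty,s(empty)),node(k,s(empty))))) = node(h(s(node(0,4))),h(x1)).
Decompose h/1: node(h(s(v)),v) = node(z,s(empty)).
Decompose node/2: h(s(v)) = z,  v = s(empty).
Bind z := h(s(v)); no other remaining equation mentions z. Substituting into the earlier binding gives y := s(h(s(v))).
Bind v := s(empty); no other remaining equation mentions v. Substituting into the earlier bindings gives y := s(h(s(s(empty)))), z := h(s(s(empty))).
Decompose node/2: h(s(q)) = h(s(node(0,4))),  h(node(node(empty,s(empty)),node(k,s(empty)))) = h(x1).
Decompose h/1: s(q) = s(node(0,4)).
Decompose s/1: q = node(0,4).
Bind q := node(0,4); no other remaining equation mentions q.
Decompose h/1: node(node(empty,s(empty)),node(k,s(empty))) = x1.
Bind x1 := node(node(empty,s(empty)),node(k,s(empty))).
MGU = { y2 -> empty, y -> s(h(s(s(empty)))), p -> h(k), w -> s(empty), z -> h(s(s(empty))), v -> s(empty), q -> node(0,4), x1 -> node(node(empty,s(empty)),node(k,s(empty))) }, so y -> s(h(s(s(empty)))).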